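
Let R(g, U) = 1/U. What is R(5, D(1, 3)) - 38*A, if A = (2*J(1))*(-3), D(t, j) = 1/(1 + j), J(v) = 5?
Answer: 1144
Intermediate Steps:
A = -30 (A = (2*5)*(-3) = 10*(-3) = -30)
R(5, D(1, 3)) - 38*A = 1/(1/(1 + 3)) - 38*(-30) = 1/(1/4) + 1140 = 1/(¼) + 1140 = 4 + 1140 = 1144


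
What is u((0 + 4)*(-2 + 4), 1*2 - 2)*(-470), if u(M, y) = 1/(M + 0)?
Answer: -235/4 ≈ -58.750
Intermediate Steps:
u(M, y) = 1/M
u((0 + 4)*(-2 + 4), 1*2 - 2)*(-470) = -470/((0 + 4)*(-2 + 4)) = -470/(4*2) = -470/8 = (1/8)*(-470) = -235/4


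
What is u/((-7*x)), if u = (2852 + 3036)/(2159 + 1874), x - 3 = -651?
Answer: 736/2286711 ≈ 0.00032186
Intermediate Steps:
x = -648 (x = 3 - 651 = -648)
u = 5888/4033 ≈ 1.4600
u/((-7*x)) = 5888/(4033*((-7*(-648)))) = 5888/(4033*((-1*(-4536)))) = (5888/4033)/4536 = (5888/4033)*(1/4536) = 736/2286711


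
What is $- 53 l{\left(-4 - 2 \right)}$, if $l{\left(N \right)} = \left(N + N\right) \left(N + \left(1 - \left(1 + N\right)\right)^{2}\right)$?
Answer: $19080$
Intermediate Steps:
$l{\left(N \right)} = 2 N \left(N + N^{2}\right)$ ($l{\left(N \right)} = 2 N \left(N + \left(- N\right)^{2}\right) = 2 N \left(N + N^{2}\right)$)
$- 53 l{\left(-4 - 2 \right)} = - 53 \cdot 2 \left(-4 - 2\right)^{2} \left(1 - 6\right) = - 53 \cdot 2 \left(-6\right)^{2} \left(1 - 6\right) = - 53 \cdot 2 \cdot 36 \left(-5\right) = \left(-53\right) \left(-360\right) = 19080$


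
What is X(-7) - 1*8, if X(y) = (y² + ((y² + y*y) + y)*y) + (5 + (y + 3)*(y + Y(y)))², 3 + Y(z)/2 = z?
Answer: 12173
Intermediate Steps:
Y(z) = -6 + 2*z
X(y) = y² + (5 + (-6 + 3*y)*(3 + y))² + y*(y + 2*y²) (X(y) = (y² + ((y² + y*y) + y)*y) + (5 + (y + 3)*(y + (-6 + 2*y)))² = (y² + ((y² + y²) + y)*y) + (5 + (3 + y)*(-6 + 3*y))² = (y² + (2*y² + y)*y) + (5 + (-6 + 3*y)*(3 + y))² = (y² + (y + 2*y²)*y) + (5 + (-6 + 3*y)*(3 + y))² = (y² + y*(y + 2*y²)) + (5 + (-6 + 3*y)*(3 + y))² = y² + (5 + (-6 + 3*y)*(3 + y))² + y*(y + 2*y²))
X(-7) - 1*8 = (169 - 78*(-7) - 67*(-7)² + 9*(-7)⁴ + 20*(-7)³) - 1*8 = (169 + 546 - 67*49 + 9*2401 + 20*(-343)) - 8 = (169 + 546 - 3283 + 21609 - 6860) - 8 = 12181 - 8 = 12173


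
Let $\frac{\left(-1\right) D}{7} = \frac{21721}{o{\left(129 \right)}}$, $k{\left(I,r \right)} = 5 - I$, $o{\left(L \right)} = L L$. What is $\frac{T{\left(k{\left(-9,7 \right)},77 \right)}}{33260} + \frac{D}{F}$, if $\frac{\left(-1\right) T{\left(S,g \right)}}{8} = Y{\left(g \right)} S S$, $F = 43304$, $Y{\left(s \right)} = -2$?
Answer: $\frac{563703270571}{5991970799160} \approx 0.094076$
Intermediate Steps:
$o{\left(L \right)} = L^{2}$
$T{\left(S,g \right)} = 16 S^{2}$ ($T{\left(S,g \right)} = - 8 - 2 S S = - 8 \left(- 2 S^{2}\right) = 16 S^{2}$)
$D = - \frac{152047}{16641}$ ($D = - 7 \frac{21721}{129^{2}} = - 7 \cdot \frac{21721}{16641} = - 7 \cdot 21721 \cdot \frac{1}{16641} = \left(-7\right) \frac{21721}{16641} = - \frac{152047}{16641} \approx -9.1369$)
$\frac{T{\left(k{\left(-9,7 \right)},77 \right)}}{33260} + \frac{D}{F} = \frac{16 \left(5 - -9\right)^{2}}{33260} - \frac{152047}{16641 \cdot 43304} = 16 \left(5 + 9\right)^{2} \cdot \frac{1}{33260} - \frac{152047}{720621864} = 16 \cdot 14^{2} \cdot \frac{1}{33260} - \frac{152047}{720621864} = 16 \cdot 196 \cdot \frac{1}{33260} - \frac{152047}{720621864} = 3136 \cdot \frac{1}{33260} - \frac{152047}{720621864} = \frac{784}{8315} - \frac{152047}{720621864} = \frac{563703270571}{5991970799160}$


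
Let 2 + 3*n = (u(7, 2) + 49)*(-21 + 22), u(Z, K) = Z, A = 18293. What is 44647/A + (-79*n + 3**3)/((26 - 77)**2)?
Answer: 10067568/5286677 ≈ 1.9043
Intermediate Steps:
n = 18 (n = -2/3 + ((7 + 49)*(-21 + 22))/3 = -2/3 + (56*1)/3 = -2/3 + (1/3)*56 = -2/3 + 56/3 = 18)
44647/A + (-79*n + 3**3)/((26 - 77)**2) = 44647/18293 + (-79*18 + 3**3)/((26 - 77)**2) = 44647*(1/18293) + (-1422 + 27)/((-51)**2) = 44647/18293 - 1395/2601 = 44647/18293 - 1395*1/2601 = 44647/18293 - 155/289 = 10067568/5286677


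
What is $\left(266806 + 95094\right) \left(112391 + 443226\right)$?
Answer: $201077792300$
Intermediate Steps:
$\left(266806 + 95094\right) \left(112391 + 443226\right) = 361900 \cdot 555617 = 201077792300$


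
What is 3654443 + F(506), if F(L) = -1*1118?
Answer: 3653325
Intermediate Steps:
F(L) = -1118
3654443 + F(506) = 3654443 - 1118 = 3653325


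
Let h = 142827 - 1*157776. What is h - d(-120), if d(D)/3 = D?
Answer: -14589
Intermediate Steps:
d(D) = 3*D
h = -14949 (h = 142827 - 157776 = -14949)
h - d(-120) = -14949 - 3*(-120) = -14949 - 1*(-360) = -14949 + 360 = -14589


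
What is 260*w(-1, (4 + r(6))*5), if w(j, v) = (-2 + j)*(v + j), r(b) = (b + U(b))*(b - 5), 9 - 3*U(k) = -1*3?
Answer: -53820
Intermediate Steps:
U(k) = 4 (U(k) = 3 - (-1)*3/3 = 3 - ⅓*(-3) = 3 + 1 = 4)
r(b) = (-5 + b)*(4 + b) (r(b) = (b + 4)*(b - 5) = (4 + b)*(-5 + b) = (-5 + b)*(4 + b))
w(j, v) = (-2 + j)*(j + v)
260*w(-1, (4 + r(6))*5) = 260*((-1)² - 2*(-1) - 2*(4 + (-20 + 6² - 1*6))*5 - (4 + (-20 + 6² - 1*6))*5) = 260*(1 + 2 - 2*(4 + (-20 + 36 - 6))*5 - (4 + (-20 + 36 - 6))*5) = 260*(1 + 2 - 2*(4 + 10)*5 - (4 + 10)*5) = 260*(1 + 2 - 28*5 - 14*5) = 260*(1 + 2 - 2*70 - 1*70) = 260*(1 + 2 - 140 - 70) = 260*(-207) = -53820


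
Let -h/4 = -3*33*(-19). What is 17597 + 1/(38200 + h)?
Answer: 539805573/30676 ≈ 17597.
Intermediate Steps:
h = -7524 (h = -4*(-3*33)*(-19) = -(-396)*(-19) = -4*1881 = -7524)
17597 + 1/(38200 + h) = 17597 + 1/(38200 - 7524) = 17597 + 1/30676 = 539805573/30676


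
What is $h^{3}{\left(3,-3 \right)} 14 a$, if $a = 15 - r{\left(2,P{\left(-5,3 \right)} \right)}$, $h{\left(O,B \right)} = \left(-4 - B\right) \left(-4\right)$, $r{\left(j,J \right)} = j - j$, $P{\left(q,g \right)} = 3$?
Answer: $13440$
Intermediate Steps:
$r{\left(j,J \right)} = 0$
$h{\left(O,B \right)} = 16 + 4 B$
$a = 15$ ($a = 15 - 0 = 15 + 0 = 15$)
$h^{3}{\left(3,-3 \right)} 14 a = \left(16 + 4 \left(-3\right)\right)^{3} \cdot 14 \cdot 15 = \left(16 - 12\right)^{3} \cdot 14 \cdot 15 = 4^{3} \cdot 14 \cdot 15 = 64 \cdot 14 \cdot 15 = 896 \cdot 15 = 13440$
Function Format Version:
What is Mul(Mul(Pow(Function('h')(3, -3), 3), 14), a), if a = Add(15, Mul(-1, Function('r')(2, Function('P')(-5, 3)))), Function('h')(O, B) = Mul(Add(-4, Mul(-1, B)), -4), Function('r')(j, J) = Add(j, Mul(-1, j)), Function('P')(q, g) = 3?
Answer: 13440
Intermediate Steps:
Function('r')(j, J) = 0
Function('h')(O, B) = Add(16, Mul(4, B))
a = 15 (a = Add(15, Mul(-1, 0)) = Add(15, 0) = 15)
Mul(Mul(Pow(Function('h')(3, -3), 3), 14), a) = Mul(Mul(Pow(Add(16, Mul(4, -3)), 3), 14), 15) = Mul(Mul(Pow(Add(16, -12), 3), 14), 15) = Mul(Mul(Pow(4, 3), 14), 15) = Mul(Mul(64, 14), 15) = Mul(896, 15) = 13440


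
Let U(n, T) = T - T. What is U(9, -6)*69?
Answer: 0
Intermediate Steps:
U(n, T) = 0
U(9, -6)*69 = 0*69 = 0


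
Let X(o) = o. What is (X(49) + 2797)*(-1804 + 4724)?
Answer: 8310320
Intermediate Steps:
(X(49) + 2797)*(-1804 + 4724) = (49 + 2797)*(-1804 + 4724) = 2846*2920 = 8310320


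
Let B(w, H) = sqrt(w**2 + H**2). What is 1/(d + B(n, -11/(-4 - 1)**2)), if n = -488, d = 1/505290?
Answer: -12632250/1520062385876803019 + 255317984100*sqrt(148840121)/1520062385876803019 ≈ 0.0020492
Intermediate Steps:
d = 1/505290 ≈ 1.9791e-6
B(w, H) = sqrt(H**2 + w**2)
1/(d + B(n, -11/(-4 - 1)**2)) = 1/(1/505290 + sqrt((-11/(-4 - 1)**2)**2 + (-488)**2)) = 1/(1/505290 + sqrt((-11/((-5)**2))**2 + 238144)) = 1/(1/505290 + sqrt((-11/25)**2 + 238144)) = 1/(1/505290 + sqrt(121/625 + 238144)) = 1/(1/505290 + sqrt(148840121/625)) = 1/(1/505290 + sqrt(148840121)/25)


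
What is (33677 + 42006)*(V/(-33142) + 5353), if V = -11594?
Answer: 6713866175880/16571 ≈ 4.0516e+8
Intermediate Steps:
(33677 + 42006)*(V/(-33142) + 5353) = (33677 + 42006)*(-11594/(-33142) + 5353) = 75683*(-11594*(-1/33142) + 5353) = 75683*(5797/16571 + 5353) = 75683*(88710360/16571) = 6713866175880/16571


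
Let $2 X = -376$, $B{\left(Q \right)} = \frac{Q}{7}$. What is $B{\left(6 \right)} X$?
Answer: $- \frac{1128}{7} \approx -161.14$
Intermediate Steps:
$B{\left(Q \right)} = \frac{Q}{7}$ ($B{\left(Q \right)} = Q \frac{1}{7} = \frac{Q}{7}$)
$X = -188$ ($X = \frac{1}{2} \left(-376\right) = -188$)
$B{\left(6 \right)} X = \frac{1}{7} \cdot 6 \left(-188\right) = \frac{6}{7} \left(-188\right) = - \frac{1128}{7}$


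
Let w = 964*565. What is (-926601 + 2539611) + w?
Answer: 2157670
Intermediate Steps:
w = 544660
(-926601 + 2539611) + w = (-926601 + 2539611) + 544660 = 1613010 + 544660 = 2157670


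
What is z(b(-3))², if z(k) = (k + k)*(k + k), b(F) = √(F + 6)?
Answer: 144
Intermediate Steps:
b(F) = √(6 + F)
z(k) = 4*k² (z(k) = (2*k)*(2*k) = 4*k²)
z(b(-3))² = (4*(√(6 - 3))²)² = (4*(√3)²)² = (4*3)² = 12² = 144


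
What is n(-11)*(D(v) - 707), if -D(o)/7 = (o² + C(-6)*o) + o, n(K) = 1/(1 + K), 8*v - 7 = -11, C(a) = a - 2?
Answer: 2933/40 ≈ 73.325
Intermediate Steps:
C(a) = -2 + a
v = -½ (v = 7/8 + (⅛)*(-11) = 7/8 - 11/8 = -½ ≈ -0.50000)
D(o) = -7*o² + 49*o (D(o) = -7*((o² + (-2 - 6)*o) + o) = -7*((o² - 8*o) + o) = -7*(o² - 7*o) = -7*o² + 49*o)
n(-11)*(D(v) - 707) = (7*(-½)*(7 - 1*(-½)) - 707)/(1 - 11) = (7*(-½)*(7 + ½) - 707)/(-10) = -(7*(-½)*(15/2) - 707)/10 = -(-105/4 - 707)/10 = -⅒*(-2933/4) = 2933/40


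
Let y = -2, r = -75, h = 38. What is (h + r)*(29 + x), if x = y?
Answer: -999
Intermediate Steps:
x = -2
(h + r)*(29 + x) = (38 - 75)*(29 - 2) = -37*27 = -999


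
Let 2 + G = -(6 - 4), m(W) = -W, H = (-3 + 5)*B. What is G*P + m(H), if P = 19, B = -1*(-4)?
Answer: -84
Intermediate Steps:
B = 4
H = 8 (H = (-3 + 5)*4 = 2*4 = 8)
G = -4 (G = -2 - (6 - 4) = -2 - 1*2 = -2 - 2 = -4)
G*P + m(H) = -4*19 - 1*8 = -76 - 8 = -84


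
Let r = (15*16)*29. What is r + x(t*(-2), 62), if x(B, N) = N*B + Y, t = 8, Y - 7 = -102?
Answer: 5873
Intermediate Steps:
Y = -95 (Y = 7 - 102 = -95)
x(B, N) = -95 + B*N (x(B, N) = N*B - 95 = B*N - 95 = -95 + B*N)
r = 6960 (r = 240*29 = 6960)
r + x(t*(-2), 62) = 6960 + (-95 + (8*(-2))*62) = 6960 + (-95 - 16*62) = 6960 + (-95 - 992) = 6960 - 1087 = 5873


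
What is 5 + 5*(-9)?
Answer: -40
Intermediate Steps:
5 + 5*(-9) = 5 - 45 = -40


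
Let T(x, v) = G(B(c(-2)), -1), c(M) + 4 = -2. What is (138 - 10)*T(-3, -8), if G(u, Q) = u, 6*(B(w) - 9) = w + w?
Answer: 896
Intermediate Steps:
c(M) = -6 (c(M) = -4 - 2 = -6)
B(w) = 9 + w/3 (B(w) = 9 + (w + w)/6 = 9 + (2*w)/6 = 9 + w/3)
T(x, v) = 7 (T(x, v) = 9 + (⅓)*(-6) = 9 - 2 = 7)
(138 - 10)*T(-3, -8) = (138 - 10)*7 = 128*7 = 896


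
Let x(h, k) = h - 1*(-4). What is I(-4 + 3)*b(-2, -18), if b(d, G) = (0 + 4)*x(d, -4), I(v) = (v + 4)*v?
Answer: -24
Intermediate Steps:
x(h, k) = 4 + h (x(h, k) = h + 4 = 4 + h)
I(v) = v*(4 + v) (I(v) = (4 + v)*v = v*(4 + v))
b(d, G) = 16 + 4*d (b(d, G) = (0 + 4)*(4 + d) = 4*(4 + d) = 16 + 4*d)
I(-4 + 3)*b(-2, -18) = ((-4 + 3)*(4 + (-4 + 3)))*(16 + 4*(-2)) = (-(4 - 1))*(16 - 8) = -1*3*8 = -3*8 = -24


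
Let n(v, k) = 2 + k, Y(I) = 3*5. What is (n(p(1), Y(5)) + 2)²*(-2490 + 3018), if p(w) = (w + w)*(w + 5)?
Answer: 190608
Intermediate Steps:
Y(I) = 15
p(w) = 2*w*(5 + w) (p(w) = (2*w)*(5 + w) = 2*w*(5 + w))
(n(p(1), Y(5)) + 2)²*(-2490 + 3018) = ((2 + 15) + 2)²*(-2490 + 3018) = (17 + 2)²*528 = 19²*528 = 361*528 = 190608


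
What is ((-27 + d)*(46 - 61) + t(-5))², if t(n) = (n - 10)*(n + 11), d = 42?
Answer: 99225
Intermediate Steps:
t(n) = (-10 + n)*(11 + n)
((-27 + d)*(46 - 61) + t(-5))² = ((-27 + 42)*(46 - 61) + (-110 - 5 + (-5)²))² = (15*(-15) + (-110 - 5 + 25))² = (-225 - 90)² = (-315)² = 99225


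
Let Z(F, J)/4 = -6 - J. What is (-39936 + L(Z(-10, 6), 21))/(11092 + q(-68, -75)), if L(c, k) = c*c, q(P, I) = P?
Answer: -2352/689 ≈ -3.4136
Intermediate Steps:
Z(F, J) = -24 - 4*J (Z(F, J) = 4*(-6 - J) = -24 - 4*J)
L(c, k) = c²
(-39936 + L(Z(-10, 6), 21))/(11092 + q(-68, -75)) = (-39936 + (-24 - 4*6)²)/(11092 - 68) = (-39936 + (-24 - 24)²)/11024 = (-39936 + (-48)²)*(1/11024) = (-39936 + 2304)*(1/11024) = -37632*1/11024 = -2352/689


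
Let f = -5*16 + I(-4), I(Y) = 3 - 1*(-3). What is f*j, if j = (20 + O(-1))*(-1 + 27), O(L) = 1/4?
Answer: -38961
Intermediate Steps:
I(Y) = 6 (I(Y) = 3 + 3 = 6)
O(L) = ¼
f = -74 (f = -5*16 + 6 = -80 + 6 = -74)
j = 1053/2 (j = (20 + ¼)*(-1 + 27) = (81/4)*26 = 1053/2 ≈ 526.50)
f*j = -74*1053/2 = -38961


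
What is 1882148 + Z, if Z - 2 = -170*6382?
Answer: 797210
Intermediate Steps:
Z = -1084938 (Z = 2 - 170*6382 = 2 - 1084940 = -1084938)
1882148 + Z = 1882148 - 1084938 = 797210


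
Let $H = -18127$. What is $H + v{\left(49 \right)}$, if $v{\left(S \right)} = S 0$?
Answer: $-18127$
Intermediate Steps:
$v{\left(S \right)} = 0$
$H + v{\left(49 \right)} = -18127 + 0 = -18127$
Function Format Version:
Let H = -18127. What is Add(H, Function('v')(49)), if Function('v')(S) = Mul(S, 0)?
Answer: -18127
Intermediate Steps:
Function('v')(S) = 0
Add(H, Function('v')(49)) = Add(-18127, 0) = -18127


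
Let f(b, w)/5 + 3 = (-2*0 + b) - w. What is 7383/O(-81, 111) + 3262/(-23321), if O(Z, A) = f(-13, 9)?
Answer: -172586693/2915125 ≈ -59.204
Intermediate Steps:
f(b, w) = -15 - 5*w + 5*b (f(b, w) = -15 + 5*((-2*0 + b) - w) = -15 + 5*((0 + b) - w) = -15 + 5*(b - w) = -15 + (-5*w + 5*b) = -15 - 5*w + 5*b)
O(Z, A) = -125 (O(Z, A) = -15 - 5*9 + 5*(-13) = -15 - 45 - 65 = -125)
7383/O(-81, 111) + 3262/(-23321) = 7383/(-125) + 3262/(-23321) = 7383*(-1/125) + 3262*(-1/23321) = -7383/125 - 3262/23321 = -172586693/2915125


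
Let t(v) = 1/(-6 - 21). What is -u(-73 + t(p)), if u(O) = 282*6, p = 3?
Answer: -1692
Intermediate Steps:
t(v) = -1/27 (t(v) = 1/(-27) = -1/27)
u(O) = 1692
-u(-73 + t(p)) = -1*1692 = -1692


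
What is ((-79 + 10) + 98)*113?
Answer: 3277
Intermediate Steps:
((-79 + 10) + 98)*113 = (-69 + 98)*113 = 29*113 = 3277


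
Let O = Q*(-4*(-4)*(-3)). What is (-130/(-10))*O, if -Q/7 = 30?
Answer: 131040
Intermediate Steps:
Q = -210 (Q = -7*30 = -210)
O = 10080 (O = -210*(-4*(-4))*(-3) = -3360*(-3) = -210*(-48) = 10080)
(-130/(-10))*O = -130/(-10)*10080 = -130*(-⅒)*10080 = 13*10080 = 131040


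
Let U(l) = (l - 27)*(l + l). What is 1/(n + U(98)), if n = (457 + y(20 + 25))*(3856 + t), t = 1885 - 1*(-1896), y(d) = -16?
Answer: 1/3381833 ≈ 2.9570e-7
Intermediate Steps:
t = 3781 (t = 1885 + 1896 = 3781)
U(l) = 2*l*(-27 + l) (U(l) = (-27 + l)*(2*l) = 2*l*(-27 + l))
n = 3367917 (n = (457 - 16)*(3856 + 3781) = 441*7637 = 3367917)
1/(n + U(98)) = 1/(3367917 + 2*98*(-27 + 98)) = 1/(3367917 + 2*98*71) = 1/(3367917 + 13916) = 1/3381833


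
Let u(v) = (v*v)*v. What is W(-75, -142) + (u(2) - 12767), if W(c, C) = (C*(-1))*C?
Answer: -32923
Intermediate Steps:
u(v) = v³ (u(v) = v²*v = v³)
W(c, C) = -C² (W(c, C) = (-C)*C = -C²)
W(-75, -142) + (u(2) - 12767) = -1*(-142)² + (2³ - 12767) = -1*20164 + (8 - 12767) = -20164 - 12759 = -32923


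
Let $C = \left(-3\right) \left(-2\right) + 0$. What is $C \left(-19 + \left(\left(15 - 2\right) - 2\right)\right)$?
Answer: $-48$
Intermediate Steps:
$C = 6$ ($C = 6 + 0 = 6$)
$C \left(-19 + \left(\left(15 - 2\right) - 2\right)\right) = 6 \left(-19 + \left(\left(15 - 2\right) - 2\right)\right) = 6 \left(-19 + \left(13 - 2\right)\right) = 6 \left(-19 + 11\right) = 6 \left(-8\right) = -48$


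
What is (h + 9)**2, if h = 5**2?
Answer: 1156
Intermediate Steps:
h = 25
(h + 9)**2 = (25 + 9)**2 = 34**2 = 1156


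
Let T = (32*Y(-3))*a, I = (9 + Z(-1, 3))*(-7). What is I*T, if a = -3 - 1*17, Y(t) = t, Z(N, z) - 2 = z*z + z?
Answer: -309120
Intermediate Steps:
Z(N, z) = 2 + z + z**2 (Z(N, z) = 2 + (z*z + z) = 2 + (z**2 + z) = 2 + (z + z**2) = 2 + z + z**2)
I = -161 (I = (9 + (2 + 3 + 3**2))*(-7) = (9 + (2 + 3 + 9))*(-7) = (9 + 14)*(-7) = 23*(-7) = -161)
a = -20 (a = -3 - 17 = -20)
T = 1920 (T = (32*(-3))*(-20) = -96*(-20) = 1920)
I*T = -161*1920 = -309120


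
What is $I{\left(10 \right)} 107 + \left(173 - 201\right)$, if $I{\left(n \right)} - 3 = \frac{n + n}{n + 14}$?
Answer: $\frac{2293}{6} \approx 382.17$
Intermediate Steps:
$I{\left(n \right)} = 3 + \frac{2 n}{14 + n}$ ($I{\left(n \right)} = 3 + \frac{n + n}{n + 14} = 3 + \frac{2 n}{14 + n}$)
$I{\left(10 \right)} 107 + \left(173 - 201\right) = \frac{42 + 5 \cdot 10}{14 + 10} \cdot 107 + \left(173 - 201\right) = \frac{42 + 50}{24} \cdot 107 - 28 = \frac{1}{24} \cdot 92 \cdot 107 - 28 = \frac{23}{6} \cdot 107 - 28 = \frac{2461}{6} - 28 = \frac{2293}{6}$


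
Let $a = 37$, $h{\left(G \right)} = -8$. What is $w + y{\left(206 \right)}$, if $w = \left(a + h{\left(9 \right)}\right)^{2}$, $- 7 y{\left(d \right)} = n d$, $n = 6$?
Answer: $\frac{4651}{7} \approx 664.43$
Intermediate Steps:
$y{\left(d \right)} = - \frac{6 d}{7}$
$w = 841$ ($w = \left(37 - 8\right)^{2} = 29^{2} = 841$)
$w + y{\left(206 \right)} = 841 - \frac{1236}{7} = \frac{4651}{7}$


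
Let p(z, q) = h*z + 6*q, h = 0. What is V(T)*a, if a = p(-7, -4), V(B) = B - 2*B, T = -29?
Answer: -696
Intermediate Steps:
V(B) = -B
p(z, q) = 6*q (p(z, q) = 0*z + 6*q = 0 + 6*q = 6*q)
a = -24 (a = 6*(-4) = -24)
V(T)*a = -1*(-29)*(-24) = 29*(-24) = -696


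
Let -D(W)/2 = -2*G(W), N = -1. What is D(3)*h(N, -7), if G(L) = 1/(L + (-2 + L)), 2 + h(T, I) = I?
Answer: -9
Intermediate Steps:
h(T, I) = -2 + I
G(L) = 1/(-2 + 2*L)
D(W) = 2/(-1 + W) (D(W) = -(-4)*1/(2*(-1 + W)) = -(-2)/(-1 + W) = 2/(-1 + W))
D(3)*h(N, -7) = (2/(-1 + 3))*(-2 - 7) = (2/2)*(-9) = (2*(½))*(-9) = 1*(-9) = -9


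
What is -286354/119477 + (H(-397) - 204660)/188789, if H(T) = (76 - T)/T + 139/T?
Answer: -31169594425946/8954709511141 ≈ -3.4808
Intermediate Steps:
H(T) = 139/T + (76 - T)/T (H(T) = (76 - T)/T + 139/T = 139/T + (76 - T)/T)
-286354/119477 + (H(-397) - 204660)/188789 = -286354/119477 + ((215 - 1*(-397))/(-397) - 204660)/188789 = -286354*1/119477 + (-(215 + 397)/397 - 204660)*(1/188789) = -286354/119477 + (-1/397*612 - 204660)*(1/188789) = -286354/119477 + (-612/397 - 204660)*(1/188789) = -286354/119477 - 81250632/397*1/188789 = -286354/119477 - 81250632/74949233 = -31169594425946/8954709511141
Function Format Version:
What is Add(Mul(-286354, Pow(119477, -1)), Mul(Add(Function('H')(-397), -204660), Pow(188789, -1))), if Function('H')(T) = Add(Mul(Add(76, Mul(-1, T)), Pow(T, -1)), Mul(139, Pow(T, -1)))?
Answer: Rational(-31169594425946, 8954709511141) ≈ -3.4808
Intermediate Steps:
Function('H')(T) = Add(Mul(139, Pow(T, -1)), Mul(Pow(T, -1), Add(76, Mul(-1, T)))) (Function('H')(T) = Add(Mul(Pow(T, -1), Add(76, Mul(-1, T))), Mul(139, Pow(T, -1))) = Add(Mul(139, Pow(T, -1)), Mul(Pow(T, -1), Add(76, Mul(-1, T)))))
Add(Mul(-286354, Pow(119477, -1)), Mul(Add(Function('H')(-397), -204660), Pow(188789, -1))) = Add(Mul(-286354, Pow(119477, -1)), Mul(Add(Mul(Pow(-397, -1), Add(215, Mul(-1, -397))), -204660), Pow(188789, -1))) = Add(Mul(-286354, Rational(1, 119477)), Mul(Add(Mul(Rational(-1, 397), Add(215, 397)), -204660), Rational(1, 188789))) = Add(Rational(-286354, 119477), Mul(Add(Mul(Rational(-1, 397), 612), -204660), Rational(1, 188789))) = Add(Rational(-286354, 119477), Mul(Add(Rational(-612, 397), -204660), Rational(1, 188789))) = Add(Rational(-286354, 119477), Mul(Rational(-81250632, 397), Rational(1, 188789))) = Add(Rational(-286354, 119477), Rational(-81250632, 74949233)) = Rational(-31169594425946, 8954709511141)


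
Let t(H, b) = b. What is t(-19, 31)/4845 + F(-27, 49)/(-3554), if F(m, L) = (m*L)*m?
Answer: -172958071/17219130 ≈ -10.045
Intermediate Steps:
F(m, L) = L*m² (F(m, L) = (L*m)*m = L*m²)
t(-19, 31)/4845 + F(-27, 49)/(-3554) = 31/4845 + (49*(-27)²)/(-3554) = 31*(1/4845) + (49*729)*(-1/3554) = 31/4845 + 35721*(-1/3554) = 31/4845 - 35721/3554 = -172958071/17219130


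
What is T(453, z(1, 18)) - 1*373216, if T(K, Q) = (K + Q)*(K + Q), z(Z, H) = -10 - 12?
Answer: -187455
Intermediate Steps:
z(Z, H) = -22
T(K, Q) = (K + Q)**2
T(453, z(1, 18)) - 1*373216 = (453 - 22)**2 - 1*373216 = 431**2 - 373216 = 185761 - 373216 = -187455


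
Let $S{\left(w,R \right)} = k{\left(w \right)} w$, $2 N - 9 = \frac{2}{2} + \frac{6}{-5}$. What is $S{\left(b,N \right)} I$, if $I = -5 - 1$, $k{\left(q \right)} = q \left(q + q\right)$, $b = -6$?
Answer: $2592$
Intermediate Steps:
$k{\left(q \right)} = 2 q^{2}$ ($k{\left(q \right)} = q 2 q = 2 q^{2}$)
$I = -6$ ($I = -5 - 1 = -6$)
$N = \frac{22}{5}$ ($N = \frac{9}{2} + \frac{\frac{2}{2} + \frac{6}{-5}}{2} = \frac{9}{2} + \frac{2 \cdot \frac{1}{2} + 6 \left(- \frac{1}{5}\right)}{2} = \frac{9}{2} + \frac{1 - \frac{6}{5}}{2} = \frac{9}{2} + \frac{1}{2} \left(- \frac{1}{5}\right) = \frac{9}{2} - \frac{1}{10} = \frac{22}{5} \approx 4.4$)
$S{\left(w,R \right)} = 2 w^{3}$ ($S{\left(w,R \right)} = 2 w^{2} w = 2 w^{3}$)
$S{\left(b,N \right)} I = 2 \left(-6\right)^{3} \left(-6\right) = 2 \left(-216\right) \left(-6\right) = \left(-432\right) \left(-6\right) = 2592$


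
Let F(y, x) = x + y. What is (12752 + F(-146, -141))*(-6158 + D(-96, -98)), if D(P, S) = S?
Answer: -77981040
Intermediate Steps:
(12752 + F(-146, -141))*(-6158 + D(-96, -98)) = (12752 + (-141 - 146))*(-6158 - 98) = (12752 - 287)*(-6256) = 12465*(-6256) = -77981040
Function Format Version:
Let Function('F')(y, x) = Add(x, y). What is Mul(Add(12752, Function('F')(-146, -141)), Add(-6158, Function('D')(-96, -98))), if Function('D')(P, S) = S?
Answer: -77981040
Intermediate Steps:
Mul(Add(12752, Function('F')(-146, -141)), Add(-6158, Function('D')(-96, -98))) = Mul(Add(12752, Add(-141, -146)), Add(-6158, -98)) = Mul(Add(12752, -287), -6256) = Mul(12465, -6256) = -77981040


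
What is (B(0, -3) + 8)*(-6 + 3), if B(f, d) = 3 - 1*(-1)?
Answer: -36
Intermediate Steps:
B(f, d) = 4 (B(f, d) = 3 + 1 = 4)
(B(0, -3) + 8)*(-6 + 3) = (4 + 8)*(-6 + 3) = 12*(-3) = -36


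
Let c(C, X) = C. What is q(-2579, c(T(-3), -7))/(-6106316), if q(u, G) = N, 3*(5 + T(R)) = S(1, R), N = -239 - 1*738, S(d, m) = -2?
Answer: 977/6106316 ≈ 0.00016000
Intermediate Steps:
N = -977 (N = -239 - 738 = -977)
T(R) = -17/3 (T(R) = -5 + (1/3)*(-2) = -5 - 2/3 = -17/3)
q(u, G) = -977
q(-2579, c(T(-3), -7))/(-6106316) = -977/(-6106316) = -977*(-1/6106316) = 977/6106316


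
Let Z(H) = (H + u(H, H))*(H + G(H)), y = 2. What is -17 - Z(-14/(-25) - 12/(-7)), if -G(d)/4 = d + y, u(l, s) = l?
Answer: 1544199/30625 ≈ 50.423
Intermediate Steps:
G(d) = -8 - 4*d (G(d) = -4*(d + 2) = -4*(2 + d) = -8 - 4*d)
Z(H) = 2*H*(-8 - 3*H) (Z(H) = (H + H)*(H + (-8 - 4*H)) = (2*H)*(-8 - 3*H) = 2*H*(-8 - 3*H))
-17 - Z(-14/(-25) - 12/(-7)) = -17 - 2*(-14/(-25) - 12/(-7))*(-8 - 3*(-14/(-25) - 12/(-7))) = -17 - 2*(-14*(-1/25) - 12*(-1/7))*(-8 - 3*(-14*(-1/25) - 12*(-1/7))) = -17 - 2*(14/25 + 12/7)*(-8 - 3*(14/25 + 12/7)) = -17 - 2*398*(-8 - 3*398/175)/175 = -17 - 2*398*(-8 - 1194/175)/175 = -17 - 2*398*(-2594)/(175*175) = -17 - 1*(-2064824/30625) = -17 + 2064824/30625 = 1544199/30625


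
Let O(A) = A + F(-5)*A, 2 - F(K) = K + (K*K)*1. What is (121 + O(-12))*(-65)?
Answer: -21125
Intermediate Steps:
F(K) = 2 - K - K**2 (F(K) = 2 - (K + (K*K)*1) = 2 - (K + K**2*1) = 2 - (K + K**2) = 2 + (-K - K**2) = 2 - K - K**2)
O(A) = -17*A (O(A) = A + (2 - 1*(-5) - 1*(-5)**2)*A = A + (2 + 5 - 1*25)*A = A + (2 + 5 - 25)*A = A - 18*A = -17*A)
(121 + O(-12))*(-65) = (121 - 17*(-12))*(-65) = (121 + 204)*(-65) = 325*(-65) = -21125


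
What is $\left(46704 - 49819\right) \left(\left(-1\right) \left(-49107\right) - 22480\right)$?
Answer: $-82943105$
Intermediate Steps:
$\left(46704 - 49819\right) \left(\left(-1\right) \left(-49107\right) - 22480\right) = - 3115 \left(49107 - 22480\right) = \left(-3115\right) 26627 = -82943105$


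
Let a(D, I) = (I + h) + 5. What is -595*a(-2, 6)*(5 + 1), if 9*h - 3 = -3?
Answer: -39270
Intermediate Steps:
h = 0 (h = ⅓ + (⅑)*(-3) = ⅓ - ⅓ = 0)
a(D, I) = 5 + I (a(D, I) = (I + 0) + 5 = I + 5 = 5 + I)
-595*a(-2, 6)*(5 + 1) = -595*(5 + 6)*(5 + 1) = -6545*6 = -595*66 = -39270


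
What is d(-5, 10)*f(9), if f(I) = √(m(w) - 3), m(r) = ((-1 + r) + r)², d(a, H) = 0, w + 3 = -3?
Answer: 0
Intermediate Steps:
w = -6 (w = -3 - 3 = -6)
m(r) = (-1 + 2*r)²
f(I) = √166 (f(I) = √((-1 + 2*(-6))² - 3) = √((-1 - 12)² - 3) = √((-13)² - 3) = √(169 - 3) = √166)
d(-5, 10)*f(9) = 0*√166 = 0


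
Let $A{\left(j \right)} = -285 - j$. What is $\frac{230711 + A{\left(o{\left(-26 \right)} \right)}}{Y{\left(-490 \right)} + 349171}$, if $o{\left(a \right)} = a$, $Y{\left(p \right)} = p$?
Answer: $\frac{230452}{348681} \approx 0.66092$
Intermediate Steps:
$\frac{230711 + A{\left(o{\left(-26 \right)} \right)}}{Y{\left(-490 \right)} + 349171} = \frac{230711 - 259}{-490 + 349171} = \frac{230711 + \left(-285 + 26\right)}{348681} = \left(230711 - 259\right) \frac{1}{348681} = 230452 \cdot \frac{1}{348681} = \frac{230452}{348681}$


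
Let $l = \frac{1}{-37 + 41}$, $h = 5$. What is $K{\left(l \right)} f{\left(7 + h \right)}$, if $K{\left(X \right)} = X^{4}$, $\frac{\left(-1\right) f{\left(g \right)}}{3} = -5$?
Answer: $\frac{15}{256} \approx 0.058594$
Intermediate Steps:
$f{\left(g \right)} = 15$ ($f{\left(g \right)} = \left(-3\right) \left(-5\right) = 15$)
$l = \frac{1}{4} \approx 0.25$
$K{\left(l \right)} f{\left(7 + h \right)} = \left(\frac{1}{4}\right)^{4} \cdot 15 = \frac{1}{256} \cdot 15 = \frac{15}{256}$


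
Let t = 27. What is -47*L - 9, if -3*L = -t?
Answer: -432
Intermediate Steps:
L = 9 (L = -(-1)*27/3 = -⅓*(-27) = 9)
-47*L - 9 = -47*9 - 9 = -423 - 9 = -432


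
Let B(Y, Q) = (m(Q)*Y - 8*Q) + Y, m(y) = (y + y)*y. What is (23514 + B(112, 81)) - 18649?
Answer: 1473993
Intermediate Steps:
m(y) = 2*y² (m(y) = (2*y)*y = 2*y²)
B(Y, Q) = Y - 8*Q + 2*Y*Q² (B(Y, Q) = ((2*Q²)*Y - 8*Q) + Y = (2*Y*Q² - 8*Q) + Y = (-8*Q + 2*Y*Q²) + Y = Y - 8*Q + 2*Y*Q²)
(23514 + B(112, 81)) - 18649 = (23514 + (112 - 8*81 + 2*112*81²)) - 18649 = (23514 + (112 - 648 + 2*112*6561)) - 18649 = (23514 + (112 - 648 + 1469664)) - 18649 = (23514 + 1469128) - 18649 = 1492642 - 18649 = 1473993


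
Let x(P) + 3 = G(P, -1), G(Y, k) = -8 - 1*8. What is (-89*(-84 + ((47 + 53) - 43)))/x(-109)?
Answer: -2403/19 ≈ -126.47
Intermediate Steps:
G(Y, k) = -16 (G(Y, k) = -8 - 8 = -16)
x(P) = -19 (x(P) = -3 - 16 = -19)
(-89*(-84 + ((47 + 53) - 43)))/x(-109) = -89*(-84 + ((47 + 53) - 43))/(-19) = -89*(-84 + (100 - 43))*(-1/19) = -89*(-84 + 57)*(-1/19) = -89*(-27)*(-1/19) = 2403*(-1/19) = -2403/19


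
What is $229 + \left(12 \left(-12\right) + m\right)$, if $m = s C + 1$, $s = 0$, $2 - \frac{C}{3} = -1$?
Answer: $86$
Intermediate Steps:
$C = 9$ ($C = 6 - -3 = 6 + 3 = 9$)
$m = 1$ ($m = 0 \cdot 9 + 1 = 0 + 1 = 1$)
$229 + \left(12 \left(-12\right) + m\right) = 229 + \left(12 \left(-12\right) + 1\right) = 229 + \left(-144 + 1\right) = 229 - 143 = 86$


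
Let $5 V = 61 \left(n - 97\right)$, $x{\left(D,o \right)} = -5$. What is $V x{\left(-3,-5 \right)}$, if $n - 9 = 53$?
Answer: $2135$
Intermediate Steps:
$n = 62$ ($n = 9 + 53 = 62$)
$V = -427$ ($V = \frac{61 \left(62 - 97\right)}{5} = \frac{61 \left(-35\right)}{5} = \frac{1}{5} \left(-2135\right) = -427$)
$V x{\left(-3,-5 \right)} = \left(-427\right) \left(-5\right) = 2135$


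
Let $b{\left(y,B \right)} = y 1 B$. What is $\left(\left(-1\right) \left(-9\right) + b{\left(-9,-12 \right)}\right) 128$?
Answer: $14976$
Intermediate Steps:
$b{\left(y,B \right)} = B y$ ($b{\left(y,B \right)} = y B = B y$)
$\left(\left(-1\right) \left(-9\right) + b{\left(-9,-12 \right)}\right) 128 = \left(\left(-1\right) \left(-9\right) - -108\right) 128 = \left(9 + 108\right) 128 = 117 \cdot 128 = 14976$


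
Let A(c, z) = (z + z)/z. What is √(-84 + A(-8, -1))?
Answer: I*√82 ≈ 9.0554*I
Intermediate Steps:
A(c, z) = 2 (A(c, z) = (2*z)/z = 2)
√(-84 + A(-8, -1)) = √(-84 + 2) = √(-82) = I*√82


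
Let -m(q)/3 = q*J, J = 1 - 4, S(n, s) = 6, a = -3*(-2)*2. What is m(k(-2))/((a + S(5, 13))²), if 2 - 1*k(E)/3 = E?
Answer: ⅓ ≈ 0.33333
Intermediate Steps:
a = 12 (a = 6*2 = 12)
k(E) = 6 - 3*E
J = -3
m(q) = 9*q (m(q) = -3*q*(-3) = -(-9)*q = 9*q)
m(k(-2))/((a + S(5, 13))²) = (9*(6 - 3*(-2)))/((12 + 6)²) = (9*(6 + 6))/(18²) = (9*12)/324 = 108*(1/324) = ⅓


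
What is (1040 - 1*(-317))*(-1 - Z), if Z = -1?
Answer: 0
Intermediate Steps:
(1040 - 1*(-317))*(-1 - Z) = (1040 - 1*(-317))*(-1 - 1*(-1)) = (1040 + 317)*(-1 + 1) = 1357*0 = 0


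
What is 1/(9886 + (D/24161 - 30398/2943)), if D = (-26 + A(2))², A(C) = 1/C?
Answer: 284423292/2808878535143 ≈ 0.00010126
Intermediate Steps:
D = 2601/4 (D = (-26 + 1/2)² = (-26 + ½)² = (-51/2)² = 2601/4 ≈ 650.25)
1/(9886 + (D/24161 - 30398/2943)) = 1/(9886 + ((2601/4)/24161 - 30398/2943)) = 1/(9886 + ((2601/4)*(1/24161) - 30398*1/2943)) = 1/(9886 + (2601/96644 - 30398/2943)) = 1/(9886 - 2930129569/284423292) = 1/(2808878535143/284423292) = 284423292/2808878535143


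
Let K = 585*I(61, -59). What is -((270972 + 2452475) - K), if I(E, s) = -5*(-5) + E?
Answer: -2673137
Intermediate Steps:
I(E, s) = 25 + E
K = 50310 (K = 585*(25 + 61) = 585*86 = 50310)
-((270972 + 2452475) - K) = -((270972 + 2452475) - 1*50310) = -(2723447 - 50310) = -1*2673137 = -2673137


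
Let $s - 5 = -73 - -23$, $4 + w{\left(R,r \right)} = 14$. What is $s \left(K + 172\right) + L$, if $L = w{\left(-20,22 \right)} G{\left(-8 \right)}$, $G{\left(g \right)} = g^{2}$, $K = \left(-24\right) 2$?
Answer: $-4940$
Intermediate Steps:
$K = -48$
$w{\left(R,r \right)} = 10$ ($w{\left(R,r \right)} = -4 + 14 = 10$)
$s = -45$ ($s = 5 - 50 = -45$)
$L = 640$ ($L = 10 \left(-8\right)^{2} = 10 \cdot 64 = 640$)
$s \left(K + 172\right) + L = - 45 \left(-48 + 172\right) + 640 = \left(-45\right) 124 + 640 = -5580 + 640 = -4940$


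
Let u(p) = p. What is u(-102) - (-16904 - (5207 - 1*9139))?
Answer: 12870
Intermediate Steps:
u(-102) - (-16904 - (5207 - 1*9139)) = -102 - (-16904 - (5207 - 1*9139)) = -102 - (-16904 - (5207 - 9139)) = -102 - (-16904 - 1*(-3932)) = -102 - (-16904 + 3932) = -102 - 1*(-12972) = -102 + 12972 = 12870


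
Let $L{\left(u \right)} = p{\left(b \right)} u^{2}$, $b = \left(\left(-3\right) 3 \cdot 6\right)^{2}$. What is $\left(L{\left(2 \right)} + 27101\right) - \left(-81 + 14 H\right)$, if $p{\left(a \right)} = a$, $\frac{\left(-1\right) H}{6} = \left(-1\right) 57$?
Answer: $34058$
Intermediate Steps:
$H = 342$ ($H = - 6 \left(\left(-1\right) 57\right) = \left(-6\right) \left(-57\right) = 342$)
$b = 2916$ ($b = \left(\left(-9\right) 6\right)^{2} = \left(-54\right)^{2} = 2916$)
$L{\left(u \right)} = 2916 u^{2}$
$\left(L{\left(2 \right)} + 27101\right) - \left(-81 + 14 H\right) = \left(2916 \cdot 2^{2} + 27101\right) + \left(81 - 4788\right) = \left(2916 \cdot 4 + 27101\right) + \left(81 - 4788\right) = \left(11664 + 27101\right) - 4707 = 38765 - 4707 = 34058$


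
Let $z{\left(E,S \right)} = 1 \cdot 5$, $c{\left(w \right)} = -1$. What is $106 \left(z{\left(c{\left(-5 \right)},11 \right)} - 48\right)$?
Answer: $-4558$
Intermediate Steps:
$z{\left(E,S \right)} = 5$
$106 \left(z{\left(c{\left(-5 \right)},11 \right)} - 48\right) = 106 \left(5 - 48\right) = 106 \left(-43\right) = -4558$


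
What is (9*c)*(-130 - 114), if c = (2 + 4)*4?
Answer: -52704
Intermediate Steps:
c = 24 (c = 6*4 = 24)
(9*c)*(-130 - 114) = (9*24)*(-130 - 114) = 216*(-244) = -52704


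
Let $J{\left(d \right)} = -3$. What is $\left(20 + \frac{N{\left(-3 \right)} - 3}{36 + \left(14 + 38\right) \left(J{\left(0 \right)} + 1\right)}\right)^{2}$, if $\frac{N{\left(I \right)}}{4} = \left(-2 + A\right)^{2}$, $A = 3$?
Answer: $\frac{1846881}{4624} \approx 399.41$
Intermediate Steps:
$N{\left(I \right)} = 4$ ($N{\left(I \right)} = 4 \left(-2 + 3\right)^{2} = 4 \cdot 1^{2} = 4 \cdot 1 = 4$)
$\left(20 + \frac{N{\left(-3 \right)} - 3}{36 + \left(14 + 38\right) \left(J{\left(0 \right)} + 1\right)}\right)^{2} = \left(20 + \frac{4 - 3}{36 + \left(14 + 38\right) \left(-3 + 1\right)}\right)^{2} = \left(20 + 1 \frac{1}{36 + 52 \left(-2\right)}\right)^{2} = \left(20 + 1 \frac{1}{36 - 104}\right)^{2} = \left(20 + 1 \frac{1}{-68}\right)^{2} = \left(20 + 1 \left(- \frac{1}{68}\right)\right)^{2} = \left(20 - \frac{1}{68}\right)^{2} = \left(\frac{1359}{68}\right)^{2} = \frac{1846881}{4624}$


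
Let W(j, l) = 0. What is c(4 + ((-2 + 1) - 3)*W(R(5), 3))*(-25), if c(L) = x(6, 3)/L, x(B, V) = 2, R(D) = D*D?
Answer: -25/2 ≈ -12.500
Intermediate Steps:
R(D) = D²
c(L) = 2/L
c(4 + ((-2 + 1) - 3)*W(R(5), 3))*(-25) = (2/(4 + ((-2 + 1) - 3)*0))*(-25) = (2/(4 + (-1 - 3)*0))*(-25) = (2/(4 - 4*0))*(-25) = (2/(4 + 0))*(-25) = (2/4)*(-25) = (2*(¼))*(-25) = (½)*(-25) = -25/2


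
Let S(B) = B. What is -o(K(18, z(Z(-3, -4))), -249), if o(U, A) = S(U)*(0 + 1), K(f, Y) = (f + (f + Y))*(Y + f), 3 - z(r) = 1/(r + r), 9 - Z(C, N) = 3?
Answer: -117217/144 ≈ -814.01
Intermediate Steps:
Z(C, N) = 6 (Z(C, N) = 9 - 1*3 = 9 - 3 = 6)
z(r) = 3 - 1/(2*r) (z(r) = 3 - 1/(r + r) = 3 - 1/(2*r))
K(f, Y) = (Y + f)*(Y + 2*f) (K(f, Y) = (f + (Y + f))*(Y + f) = (Y + 2*f)*(Y + f) = (Y + f)*(Y + 2*f))
o(U, A) = U (o(U, A) = U*(0 + 1) = U*1 = U)
-o(K(18, z(Z(-3, -4))), -249) = -((3 - ½/6)² + 2*18² + 3*(3 - ½/6)*18) = -((3 - ½*⅙)² + 2*324 + 3*(3 - ½*⅙)*18) = -((3 - 1/12)² + 648 + 3*(3 - 1/12)*18) = -((35/12)² + 648 + 3*(35/12)*18) = -(1225/144 + 648 + 315/2) = -1*117217/144 = -117217/144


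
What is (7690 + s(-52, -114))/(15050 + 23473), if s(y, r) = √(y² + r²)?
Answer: 7690/38523 + 10*√157/38523 ≈ 0.20287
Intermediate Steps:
s(y, r) = √(r² + y²)
(7690 + s(-52, -114))/(15050 + 23473) = (7690 + √((-114)² + (-52)²))/(15050 + 23473) = (7690 + √(12996 + 2704))/38523 = (7690 + √15700)*(1/38523) = (7690 + 10*√157)*(1/38523) = 7690/38523 + 10*√157/38523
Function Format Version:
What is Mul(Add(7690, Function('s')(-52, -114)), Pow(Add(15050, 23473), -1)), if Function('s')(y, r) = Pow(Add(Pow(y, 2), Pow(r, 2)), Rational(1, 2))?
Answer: Add(Rational(7690, 38523), Mul(Rational(10, 38523), Pow(157, Rational(1, 2)))) ≈ 0.20287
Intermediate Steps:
Function('s')(y, r) = Pow(Add(Pow(r, 2), Pow(y, 2)), Rational(1, 2))
Mul(Add(7690, Function('s')(-52, -114)), Pow(Add(15050, 23473), -1)) = Mul(Add(7690, Pow(Add(Pow(-114, 2), Pow(-52, 2)), Rational(1, 2))), Pow(Add(15050, 23473), -1)) = Mul(Add(7690, Pow(Add(12996, 2704), Rational(1, 2))), Pow(38523, -1)) = Mul(Add(7690, Pow(15700, Rational(1, 2))), Rational(1, 38523)) = Mul(Add(7690, Mul(10, Pow(157, Rational(1, 2)))), Rational(1, 38523)) = Add(Rational(7690, 38523), Mul(Rational(10, 38523), Pow(157, Rational(1, 2))))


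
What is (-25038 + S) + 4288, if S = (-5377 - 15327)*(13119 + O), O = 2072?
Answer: -314535214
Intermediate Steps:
S = -314514464 (S = (-5377 - 15327)*(13119 + 2072) = -20704*15191 = -314514464)
(-25038 + S) + 4288 = (-25038 - 314514464) + 4288 = -314539502 + 4288 = -314535214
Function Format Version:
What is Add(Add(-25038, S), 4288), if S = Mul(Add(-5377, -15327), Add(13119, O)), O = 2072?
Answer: -314535214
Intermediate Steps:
S = -314514464 (S = Mul(Add(-5377, -15327), Add(13119, 2072)) = Mul(-20704, 15191) = -314514464)
Add(Add(-25038, S), 4288) = Add(Add(-25038, -314514464), 4288) = Add(-314539502, 4288) = -314535214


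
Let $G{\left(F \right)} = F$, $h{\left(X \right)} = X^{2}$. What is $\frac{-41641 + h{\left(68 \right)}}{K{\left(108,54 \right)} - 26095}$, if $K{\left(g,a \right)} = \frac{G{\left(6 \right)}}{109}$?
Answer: $\frac{4034853}{2844349} \approx 1.4186$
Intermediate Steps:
$K{\left(g,a \right)} = \frac{6}{109}$
$\frac{-41641 + h{\left(68 \right)}}{K{\left(108,54 \right)} - 26095} = \frac{-41641 + 68^{2}}{\frac{6}{109} - 26095} = \frac{-41641 + 4624}{- \frac{2844349}{109}} = \left(-37017\right) \left(- \frac{109}{2844349}\right) = \frac{4034853}{2844349}$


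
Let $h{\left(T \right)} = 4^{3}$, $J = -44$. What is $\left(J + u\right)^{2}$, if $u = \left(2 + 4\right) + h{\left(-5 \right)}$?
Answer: $676$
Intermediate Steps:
$h{\left(T \right)} = 64$
$u = 70$ ($u = \left(2 + 4\right) + 64 = 6 + 64 = 70$)
$\left(J + u\right)^{2} = \left(-44 + 70\right)^{2} = 26^{2} = 676$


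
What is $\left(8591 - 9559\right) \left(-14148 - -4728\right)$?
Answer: $9118560$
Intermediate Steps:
$\left(8591 - 9559\right) \left(-14148 - -4728\right) = - 968 \left(-14148 + 4728\right) = \left(-968\right) \left(-9420\right) = 9118560$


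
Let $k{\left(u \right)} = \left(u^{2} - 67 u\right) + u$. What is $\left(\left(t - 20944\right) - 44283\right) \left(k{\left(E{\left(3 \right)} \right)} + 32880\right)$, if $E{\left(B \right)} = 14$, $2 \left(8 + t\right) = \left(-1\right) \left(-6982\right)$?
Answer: $-1985193088$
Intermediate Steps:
$t = 3483$ ($t = -8 + \frac{\left(-1\right) \left(-6982\right)}{2} = -8 + \frac{1}{2} \cdot 6982 = -8 + 3491 = 3483$)
$k{\left(u \right)} = u^{2} - 66 u$
$\left(\left(t - 20944\right) - 44283\right) \left(k{\left(E{\left(3 \right)} \right)} + 32880\right) = \left(\left(3483 - 20944\right) - 44283\right) \left(14 \left(-66 + 14\right) + 32880\right) = \left(-17461 - 44283\right) \left(14 \left(-52\right) + 32880\right) = - 61744 \left(-728 + 32880\right) = \left(-61744\right) 32152 = -1985193088$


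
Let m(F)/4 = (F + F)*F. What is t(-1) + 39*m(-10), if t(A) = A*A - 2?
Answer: 31199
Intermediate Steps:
t(A) = -2 + A² (t(A) = A² - 2 = -2 + A²)
m(F) = 8*F² (m(F) = 4*((F + F)*F) = 4*((2*F)*F) = 4*(2*F²) = 8*F²)
t(-1) + 39*m(-10) = (-2 + (-1)²) + 39*(8*(-10)²) = (-2 + 1) + 39*(8*100) = -1 + 39*800 = -1 + 31200 = 31199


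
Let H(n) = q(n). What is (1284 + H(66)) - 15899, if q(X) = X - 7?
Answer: -14556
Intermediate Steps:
q(X) = -7 + X
H(n) = -7 + n
(1284 + H(66)) - 15899 = (1284 + (-7 + 66)) - 15899 = (1284 + 59) - 15899 = 1343 - 15899 = -14556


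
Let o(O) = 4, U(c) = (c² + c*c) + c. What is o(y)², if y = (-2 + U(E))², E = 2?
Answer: 16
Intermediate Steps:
U(c) = c + 2*c² (U(c) = (c² + c²) + c = 2*c² + c = c + 2*c²)
y = 64 (y = (-2 + 2*(1 + 2*2))² = (-2 + 2*(1 + 4))² = (-2 + 2*5)² = (-2 + 10)² = 8² = 64)
o(y)² = 4² = 16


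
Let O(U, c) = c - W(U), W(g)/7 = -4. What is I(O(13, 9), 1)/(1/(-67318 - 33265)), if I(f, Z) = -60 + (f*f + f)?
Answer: -135384718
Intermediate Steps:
W(g) = -28 (W(g) = 7*(-4) = -28)
O(U, c) = 28 + c (O(U, c) = c - 1*(-28) = c + 28 = 28 + c)
I(f, Z) = -60 + f + f² (I(f, Z) = -60 + (f² + f) = -60 + (f + f²) = -60 + f + f²)
I(O(13, 9), 1)/(1/(-67318 - 33265)) = (-60 + (28 + 9) + (28 + 9)²)/(1/(-67318 - 33265)) = (-60 + 37 + 37²)/(1/(-100583)) = (-60 + 37 + 1369)/(-1/100583) = 1346*(-100583) = -135384718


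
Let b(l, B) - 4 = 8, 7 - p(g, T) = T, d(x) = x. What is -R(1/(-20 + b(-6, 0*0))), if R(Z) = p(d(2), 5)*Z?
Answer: ¼ ≈ 0.25000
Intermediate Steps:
p(g, T) = 7 - T
b(l, B) = 12 (b(l, B) = 4 + 8 = 12)
R(Z) = 2*Z (R(Z) = (7 - 1*5)*Z = (7 - 5)*Z = 2*Z)
-R(1/(-20 + b(-6, 0*0))) = -2/(-20 + 12) = -2/(-8) = -2*(-1)/8 = -1*(-¼) = ¼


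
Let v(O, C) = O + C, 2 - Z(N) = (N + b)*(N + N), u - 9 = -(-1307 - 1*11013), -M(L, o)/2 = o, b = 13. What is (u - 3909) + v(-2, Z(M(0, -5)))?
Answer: 7960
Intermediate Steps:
M(L, o) = -2*o
u = 12329 (u = 9 - (-1307 - 1*11013) = 9 - (-1307 - 11013) = 9 - 1*(-12320) = 9 + 12320 = 12329)
Z(N) = 2 - 2*N*(13 + N) (Z(N) = 2 - (N + 13)*(N + N) = 2 - (13 + N)*2*N = 2 - 2*N*(13 + N))
v(O, C) = C + O
(u - 3909) + v(-2, Z(M(0, -5))) = (12329 - 3909) + ((2 - (-52)*(-5) - 2*(-2*(-5))²) - 2) = 8420 + ((2 - 26*10 - 2*10²) - 2) = 8420 + ((2 - 260 - 2*100) - 2) = 8420 + ((2 - 260 - 200) - 2) = 8420 + (-458 - 2) = 8420 - 460 = 7960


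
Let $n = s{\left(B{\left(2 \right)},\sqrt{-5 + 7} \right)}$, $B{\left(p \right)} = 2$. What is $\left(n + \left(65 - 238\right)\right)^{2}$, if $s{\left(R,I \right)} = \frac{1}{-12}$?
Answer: $\frac{4313929}{144} \approx 29958.0$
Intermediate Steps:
$s{\left(R,I \right)} = - \frac{1}{12}$
$n = - \frac{1}{12} \approx -0.083333$
$\left(n + \left(65 - 238\right)\right)^{2} = \left(- \frac{1}{12} + \left(65 - 238\right)\right)^{2} = \left(- \frac{1}{12} - 173\right)^{2} = \left(- \frac{2077}{12}\right)^{2} = \frac{4313929}{144}$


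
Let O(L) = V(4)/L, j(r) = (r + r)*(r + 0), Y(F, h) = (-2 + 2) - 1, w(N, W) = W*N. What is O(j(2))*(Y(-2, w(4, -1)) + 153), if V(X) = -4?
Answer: -76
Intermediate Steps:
w(N, W) = N*W
Y(F, h) = -1 (Y(F, h) = 0 - 1 = -1)
j(r) = 2*r² (j(r) = (2*r)*r = 2*r²)
O(L) = -4/L
O(j(2))*(Y(-2, w(4, -1)) + 153) = (-4/(2*2²))*(-1 + 153) = -4/(2*4)*152 = -4/8*152 = -4*⅛*152 = -½*152 = -76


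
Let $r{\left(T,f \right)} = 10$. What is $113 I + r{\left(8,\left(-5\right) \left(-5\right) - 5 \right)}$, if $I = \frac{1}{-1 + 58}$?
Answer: $\frac{683}{57} \approx 11.982$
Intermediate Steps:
$I = \frac{1}{57} \approx 0.017544$
$113 I + r{\left(8,\left(-5\right) \left(-5\right) - 5 \right)} = 113 \cdot \frac{1}{57} + 10 = \frac{113}{57} + 10 = \frac{683}{57}$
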